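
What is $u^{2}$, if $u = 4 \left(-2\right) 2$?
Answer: $256$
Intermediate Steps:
$u = -16$ ($u = \left(-8\right) 2 = -16$)
$u^{2} = \left(-16\right)^{2} = 256$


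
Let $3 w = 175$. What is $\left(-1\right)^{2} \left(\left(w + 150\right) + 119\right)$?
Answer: $\frac{982}{3} \approx 327.33$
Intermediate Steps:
$w = \frac{175}{3}$ ($w = \frac{1}{3} \cdot 175 = \frac{175}{3} \approx 58.333$)
$\left(-1\right)^{2} \left(\left(w + 150\right) + 119\right) = \left(-1\right)^{2} \left(\left(\frac{175}{3} + 150\right) + 119\right) = 1 \left(\frac{625}{3} + 119\right) = 1 \cdot \frac{982}{3} = \frac{982}{3}$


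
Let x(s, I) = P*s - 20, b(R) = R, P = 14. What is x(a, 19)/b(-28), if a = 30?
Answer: -100/7 ≈ -14.286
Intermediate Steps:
x(s, I) = -20 + 14*s (x(s, I) = 14*s - 20 = -20 + 14*s)
x(a, 19)/b(-28) = (-20 + 14*30)/(-28) = (-20 + 420)*(-1/28) = 400*(-1/28) = -100/7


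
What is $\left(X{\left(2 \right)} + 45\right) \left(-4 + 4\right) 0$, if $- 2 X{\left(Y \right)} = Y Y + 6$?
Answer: $0$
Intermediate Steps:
$X{\left(Y \right)} = -3 - \frac{Y^{2}}{2}$ ($X{\left(Y \right)} = - \frac{Y Y + 6}{2} = - \frac{Y^{2} + 6}{2} = - \frac{6 + Y^{2}}{2} = -3 - \frac{Y^{2}}{2}$)
$\left(X{\left(2 \right)} + 45\right) \left(-4 + 4\right) 0 = \left(\left(-3 - \frac{2^{2}}{2}\right) + 45\right) \left(-4 + 4\right) 0 = \left(\left(-3 - 2\right) + 45\right) 0 \cdot 0 = \left(\left(-3 - 2\right) + 45\right) 0 = \left(-5 + 45\right) 0 = 40 \cdot 0 = 0$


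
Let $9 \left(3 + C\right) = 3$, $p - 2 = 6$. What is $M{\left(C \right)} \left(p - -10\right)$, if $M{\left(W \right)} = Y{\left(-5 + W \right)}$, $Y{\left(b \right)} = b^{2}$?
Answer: $1058$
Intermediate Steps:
$p = 8$ ($p = 2 + 6 = 8$)
$C = - \frac{8}{3}$ ($C = -3 + \frac{1}{9} \cdot 3 = -3 + \frac{1}{3} = - \frac{8}{3} \approx -2.6667$)
$M{\left(W \right)} = \left(-5 + W\right)^{2}$
$M{\left(C \right)} \left(p - -10\right) = \left(-5 - \frac{8}{3}\right)^{2} \left(8 - -10\right) = \left(- \frac{23}{3}\right)^{2} \left(8 + 10\right) = \frac{529}{9} \cdot 18 = 1058$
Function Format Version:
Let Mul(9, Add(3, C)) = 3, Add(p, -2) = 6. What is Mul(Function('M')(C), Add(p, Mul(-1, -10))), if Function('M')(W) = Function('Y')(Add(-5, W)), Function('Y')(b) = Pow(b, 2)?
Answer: 1058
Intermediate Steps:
p = 8 (p = Add(2, 6) = 8)
C = Rational(-8, 3) (C = Add(-3, Mul(Rational(1, 9), 3)) = Add(-3, Rational(1, 3)) = Rational(-8, 3) ≈ -2.6667)
Function('M')(W) = Pow(Add(-5, W), 2)
Mul(Function('M')(C), Add(p, Mul(-1, -10))) = Mul(Pow(Add(-5, Rational(-8, 3)), 2), Add(8, Mul(-1, -10))) = Mul(Pow(Rational(-23, 3), 2), Add(8, 10)) = Mul(Rational(529, 9), 18) = 1058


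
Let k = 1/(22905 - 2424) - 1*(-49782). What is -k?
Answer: -1019585143/20481 ≈ -49782.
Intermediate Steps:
k = 1019585143/20481 (k = 1/20481 + 49782 = 1019585143/20481 ≈ 49782.)
-k = -1*1019585143/20481 = -1019585143/20481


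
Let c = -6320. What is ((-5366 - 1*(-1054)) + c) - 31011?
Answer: -41643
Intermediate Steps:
((-5366 - 1*(-1054)) + c) - 31011 = ((-5366 - 1*(-1054)) - 6320) - 31011 = ((-5366 + 1054) - 6320) - 31011 = (-4312 - 6320) - 31011 = -10632 - 31011 = -41643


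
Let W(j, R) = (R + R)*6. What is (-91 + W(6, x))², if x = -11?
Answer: 49729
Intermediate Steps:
W(j, R) = 12*R (W(j, R) = (2*R)*6 = 12*R)
(-91 + W(6, x))² = (-91 + 12*(-11))² = (-91 - 132)² = (-223)² = 49729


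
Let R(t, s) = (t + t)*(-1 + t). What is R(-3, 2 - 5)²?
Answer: 576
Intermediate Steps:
R(t, s) = 2*t*(-1 + t) (R(t, s) = (2*t)*(-1 + t) = 2*t*(-1 + t))
R(-3, 2 - 5)² = (2*(-3)*(-1 - 3))² = (2*(-3)*(-4))² = 24² = 576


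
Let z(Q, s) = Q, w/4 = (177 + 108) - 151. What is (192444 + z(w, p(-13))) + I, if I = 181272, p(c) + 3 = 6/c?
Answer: 374252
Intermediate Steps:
p(c) = -3 + 6/c
w = 536 (w = 4*((177 + 108) - 151) = 4*(285 - 151) = 4*134 = 536)
(192444 + z(w, p(-13))) + I = (192444 + 536) + 181272 = 192980 + 181272 = 374252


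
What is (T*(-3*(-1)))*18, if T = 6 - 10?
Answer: -216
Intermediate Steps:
T = -4
(T*(-3*(-1)))*18 = -(-12)*(-1)*18 = -4*3*18 = -12*18 = -216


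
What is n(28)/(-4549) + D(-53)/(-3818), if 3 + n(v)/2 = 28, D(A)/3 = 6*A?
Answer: 2074423/8684041 ≈ 0.23888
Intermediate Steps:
D(A) = 18*A (D(A) = 3*(6*A) = 18*A)
n(v) = 50 (n(v) = -6 + 2*28 = -6 + 56 = 50)
n(28)/(-4549) + D(-53)/(-3818) = 50/(-4549) + (18*(-53))/(-3818) = 50*(-1/4549) - 954*(-1/3818) = -50/4549 + 477/1909 = 2074423/8684041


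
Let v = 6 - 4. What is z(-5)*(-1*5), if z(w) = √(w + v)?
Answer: -5*I*√3 ≈ -8.6602*I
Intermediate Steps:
v = 2
z(w) = √(2 + w) (z(w) = √(w + 2) = √(2 + w))
z(-5)*(-1*5) = √(2 - 5)*(-1*5) = √(-3)*(-5) = (I*√3)*(-5) = -5*I*√3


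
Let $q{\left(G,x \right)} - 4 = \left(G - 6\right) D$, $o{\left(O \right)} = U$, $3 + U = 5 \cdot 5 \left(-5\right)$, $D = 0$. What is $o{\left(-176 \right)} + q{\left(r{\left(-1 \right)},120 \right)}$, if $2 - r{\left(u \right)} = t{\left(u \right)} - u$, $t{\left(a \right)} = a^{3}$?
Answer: $-124$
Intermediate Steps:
$U = -128$ ($U = -3 + 5 \cdot 5 \left(-5\right) = -3 + 25 \left(-5\right) = -3 - 125 = -128$)
$o{\left(O \right)} = -128$
$r{\left(u \right)} = 2 + u - u^{3}$ ($r{\left(u \right)} = 2 - \left(u^{3} - u\right) = 2 + u - u^{3}$)
$q{\left(G,x \right)} = 4$ ($q{\left(G,x \right)} = 4 + \left(G - 6\right) 0 = 4 + \left(-6 + G\right) 0 = 4 + 0 = 4$)
$o{\left(-176 \right)} + q{\left(r{\left(-1 \right)},120 \right)} = -128 + 4 = -124$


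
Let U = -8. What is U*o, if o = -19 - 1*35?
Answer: 432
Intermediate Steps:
o = -54 (o = -19 - 35 = -54)
U*o = -8*(-54) = 432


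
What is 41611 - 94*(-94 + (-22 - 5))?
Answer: 52985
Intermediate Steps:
41611 - 94*(-94 + (-22 - 5)) = 41611 - 94*(-94 - 27) = 41611 - 94*(-121) = 41611 - 1*(-11374) = 41611 + 11374 = 52985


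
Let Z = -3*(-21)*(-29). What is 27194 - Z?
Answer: 29021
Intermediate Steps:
Z = -1827 (Z = 63*(-29) = -1827)
27194 - Z = 27194 - 1*(-1827) = 27194 + 1827 = 29021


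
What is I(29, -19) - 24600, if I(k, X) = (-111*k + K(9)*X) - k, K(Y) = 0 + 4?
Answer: -27924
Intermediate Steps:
K(Y) = 4
I(k, X) = -112*k + 4*X (I(k, X) = (-111*k + 4*X) - k = -112*k + 4*X)
I(29, -19) - 24600 = (-112*29 + 4*(-19)) - 24600 = (-3248 - 76) - 24600 = -3324 - 24600 = -27924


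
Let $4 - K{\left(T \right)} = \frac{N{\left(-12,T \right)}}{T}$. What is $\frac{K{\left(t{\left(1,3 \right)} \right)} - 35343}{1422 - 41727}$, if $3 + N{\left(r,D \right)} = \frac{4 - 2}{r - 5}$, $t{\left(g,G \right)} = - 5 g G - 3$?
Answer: $\frac{10813787}{12333330} \approx 0.87679$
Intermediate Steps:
$t{\left(g,G \right)} = -3 - 5 G g$ ($t{\left(g,G \right)} = - 5 G g - 3 = -3 - 5 G g$)
$N{\left(r,D \right)} = -3 + \frac{2}{-5 + r}$ ($N{\left(r,D \right)} = -3 + \frac{4 - 2}{r - 5} = -3 + \frac{2}{-5 + r}$)
$K{\left(T \right)} = 4 + \frac{53}{17 T}$ ($K{\left(T \right)} = 4 - \frac{\frac{1}{-5 - 12} \left(17 - -36\right)}{T} = 4 - \frac{\frac{1}{-17} \left(17 + 36\right)}{T} = 4 - \frac{\left(- \frac{1}{17}\right) 53}{T} = 4 - - \frac{53}{17 T} = 4 + \frac{53}{17 T}$)
$\frac{K{\left(t{\left(1,3 \right)} \right)} - 35343}{1422 - 41727} = \frac{\left(4 + \frac{53}{17 \left(-3 - 15 \cdot 1\right)}\right) - 35343}{1422 - 41727} = \frac{\left(4 + \frac{53}{17 \left(-3 - 15\right)}\right) - 35343}{1422 - 41727} = \frac{\left(4 + \frac{53}{17 \left(-18\right)}\right) - 35343}{-40305} = \left(\left(4 + \frac{53}{17} \left(- \frac{1}{18}\right)\right) - 35343\right) \left(- \frac{1}{40305}\right) = \left(\left(4 - \frac{53}{306}\right) - 35343\right) \left(- \frac{1}{40305}\right) = \left(\frac{1171}{306} - 35343\right) \left(- \frac{1}{40305}\right) = \left(- \frac{10813787}{306}\right) \left(- \frac{1}{40305}\right) = \frac{10813787}{12333330}$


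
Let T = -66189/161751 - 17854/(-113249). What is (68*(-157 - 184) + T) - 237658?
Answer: -1592739297756287/6106046333 ≈ -2.6085e+5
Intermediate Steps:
T = -1535978569/6106046333 (T = -66189*1/161751 - 17854*(-1/113249) = -22063/53917 + 17854/113249 = -1535978569/6106046333 ≈ -0.25155)
(68*(-157 - 184) + T) - 237658 = (68*(-157 - 184) - 1535978569/6106046333) - 237658 = (68*(-341) - 1535978569/6106046333) - 237658 = (-23188 - 1535978569/6106046333) - 237658 = -141588538348173/6106046333 - 237658 = -1592739297756287/6106046333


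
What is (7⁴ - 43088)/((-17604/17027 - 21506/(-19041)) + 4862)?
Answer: -13191177310509/1576345387132 ≈ -8.3682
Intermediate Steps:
(7⁴ - 43088)/((-17604/17027 - 21506/(-19041)) + 4862) = (2401 - 43088)/((-17604*1/17027 - 21506*(-1/19041)) + 4862) = -40687/((-17604/17027 + 21506/19041) + 4862) = -40687/(30984898/324211107 + 4862) = -40687/1576345387132/324211107 = -40687*324211107/1576345387132 = -13191177310509/1576345387132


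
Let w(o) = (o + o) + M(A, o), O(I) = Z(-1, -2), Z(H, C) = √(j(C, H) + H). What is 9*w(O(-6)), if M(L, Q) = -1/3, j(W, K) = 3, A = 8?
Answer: -3 + 18*√2 ≈ 22.456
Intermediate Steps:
M(L, Q) = -⅓ (M(L, Q) = -1*⅓ = -⅓)
Z(H, C) = √(3 + H)
O(I) = √2 (O(I) = √(3 - 1) = √2)
w(o) = -⅓ + 2*o (w(o) = (o + o) - ⅓ = 2*o - ⅓ = -⅓ + 2*o)
9*w(O(-6)) = 9*(-⅓ + 2*√2) = -3 + 18*√2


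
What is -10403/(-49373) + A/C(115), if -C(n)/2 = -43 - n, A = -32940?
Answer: -405764818/3900467 ≈ -104.03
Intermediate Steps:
C(n) = 86 + 2*n (C(n) = -2*(-43 - n) = 86 + 2*n)
-10403/(-49373) + A/C(115) = -10403/(-49373) - 32940/(86 + 2*115) = -10403*(-1/49373) - 32940/(86 + 230) = 10403/49373 - 32940/316 = 10403/49373 - 32940*1/316 = 10403/49373 - 8235/79 = -405764818/3900467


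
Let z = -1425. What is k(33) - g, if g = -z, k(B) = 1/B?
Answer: -47024/33 ≈ -1425.0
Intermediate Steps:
g = 1425 (g = -1*(-1425) = 1425)
k(33) - g = 1/33 - 1*1425 = 1/33 - 1425 = -47024/33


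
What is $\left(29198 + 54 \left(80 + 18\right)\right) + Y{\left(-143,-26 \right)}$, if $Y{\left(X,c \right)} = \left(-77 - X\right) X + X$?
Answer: $24909$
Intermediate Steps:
$Y{\left(X,c \right)} = X + X \left(-77 - X\right)$ ($Y{\left(X,c \right)} = X \left(-77 - X\right) + X = X + X \left(-77 - X\right)$)
$\left(29198 + 54 \left(80 + 18\right)\right) + Y{\left(-143,-26 \right)} = \left(29198 + 54 \left(80 + 18\right)\right) - - 143 \left(76 - 143\right) = \left(29198 + 54 \cdot 98\right) - \left(-143\right) \left(-67\right) = \left(29198 + 5292\right) - 9581 = 34490 - 9581 = 24909$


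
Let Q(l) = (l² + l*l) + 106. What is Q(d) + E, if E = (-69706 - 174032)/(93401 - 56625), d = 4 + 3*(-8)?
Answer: 16537659/18388 ≈ 899.37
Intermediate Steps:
d = -20 (d = 4 - 24 = -20)
E = -121869/18388 (E = -243738/36776 = -243738*1/36776 = -121869/18388 ≈ -6.6276)
Q(l) = 106 + 2*l² (Q(l) = (l² + l²) + 106 = 2*l² + 106 = 106 + 2*l²)
Q(d) + E = (106 + 2*(-20)²) - 121869/18388 = (106 + 2*400) - 121869/18388 = (106 + 800) - 121869/18388 = 906 - 121869/18388 = 16537659/18388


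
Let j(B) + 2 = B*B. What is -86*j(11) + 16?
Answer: -10218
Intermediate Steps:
j(B) = -2 + B² (j(B) = -2 + B*B = -2 + B²)
-86*j(11) + 16 = -86*(-2 + 11²) + 16 = -86*(-2 + 121) + 16 = -86*119 + 16 = -10234 + 16 = -10218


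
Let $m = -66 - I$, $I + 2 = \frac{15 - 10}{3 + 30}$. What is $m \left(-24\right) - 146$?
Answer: $\frac{15330}{11} \approx 1393.6$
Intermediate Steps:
$I = - \frac{61}{33}$ ($I = -2 + \frac{15 - 10}{3 + 30} = -2 + \frac{5}{33} = - \frac{61}{33} \approx -1.8485$)
$m = - \frac{2117}{33}$ ($m = -66 - - \frac{61}{33} = -66 + \frac{61}{33} = - \frac{2117}{33} \approx -64.151$)
$m \left(-24\right) - 146 = \left(- \frac{2117}{33}\right) \left(-24\right) - 146 = \frac{16936}{11} - 146 = \frac{15330}{11}$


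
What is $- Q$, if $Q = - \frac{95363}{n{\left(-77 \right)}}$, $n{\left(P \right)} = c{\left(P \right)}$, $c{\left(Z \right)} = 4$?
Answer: $\frac{95363}{4} \approx 23841.0$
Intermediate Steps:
$n{\left(P \right)} = 4$
$Q = - \frac{95363}{4} \approx -23841.0$
$- Q = \left(-1\right) \left(- \frac{95363}{4}\right) = \frac{95363}{4}$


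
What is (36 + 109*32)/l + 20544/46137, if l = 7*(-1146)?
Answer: 52790/8812167 ≈ 0.0059906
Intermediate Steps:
l = -8022
(36 + 109*32)/l + 20544/46137 = (36 + 109*32)/(-8022) + 20544/46137 = (36 + 3488)*(-1/8022) + 20544*(1/46137) = 3524*(-1/8022) + 6848/15379 = -1762/4011 + 6848/15379 = 52790/8812167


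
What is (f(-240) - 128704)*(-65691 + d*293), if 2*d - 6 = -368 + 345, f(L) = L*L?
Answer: 4847977376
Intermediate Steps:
f(L) = L²
d = -17/2 (d = 3 + (-368 + 345)/2 = 3 + (½)*(-23) = 3 - 23/2 = -17/2 ≈ -8.5000)
(f(-240) - 128704)*(-65691 + d*293) = ((-240)² - 128704)*(-65691 - 17/2*293) = (57600 - 128704)*(-65691 - 4981/2) = -71104*(-136363/2) = 4847977376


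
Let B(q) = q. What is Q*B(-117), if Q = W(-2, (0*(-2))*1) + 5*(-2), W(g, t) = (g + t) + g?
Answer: 1638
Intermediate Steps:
W(g, t) = t + 2*g
Q = -14 (Q = ((0*(-2))*1 + 2*(-2)) + 5*(-2) = (0*1 - 4) - 10 = (0 - 4) - 10 = -4 - 10 = -14)
Q*B(-117) = -14*(-117) = 1638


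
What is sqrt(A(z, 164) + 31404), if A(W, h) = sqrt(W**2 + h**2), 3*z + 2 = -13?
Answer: sqrt(31404 + sqrt(26921)) ≈ 177.67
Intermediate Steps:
z = -5 (z = -2/3 + (1/3)*(-13) = -2/3 - 13/3 = -5)
sqrt(A(z, 164) + 31404) = sqrt(sqrt((-5)**2 + 164**2) + 31404) = sqrt(sqrt(25 + 26896) + 31404) = sqrt(sqrt(26921) + 31404) = sqrt(31404 + sqrt(26921))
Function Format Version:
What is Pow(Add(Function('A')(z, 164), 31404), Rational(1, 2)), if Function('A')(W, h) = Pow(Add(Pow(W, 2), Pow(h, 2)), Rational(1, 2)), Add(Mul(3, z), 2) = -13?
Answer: Pow(Add(31404, Pow(26921, Rational(1, 2))), Rational(1, 2)) ≈ 177.67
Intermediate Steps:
z = -5 (z = Add(Rational(-2, 3), Mul(Rational(1, 3), -13)) = Add(Rational(-2, 3), Rational(-13, 3)) = -5)
Pow(Add(Function('A')(z, 164), 31404), Rational(1, 2)) = Pow(Add(Pow(Add(Pow(-5, 2), Pow(164, 2)), Rational(1, 2)), 31404), Rational(1, 2)) = Pow(Add(Pow(Add(25, 26896), Rational(1, 2)), 31404), Rational(1, 2)) = Pow(Add(Pow(26921, Rational(1, 2)), 31404), Rational(1, 2)) = Pow(Add(31404, Pow(26921, Rational(1, 2))), Rational(1, 2))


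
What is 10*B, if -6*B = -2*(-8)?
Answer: -80/3 ≈ -26.667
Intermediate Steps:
B = -8/3 (B = -(-1)*(-8)/3 = -1/6*16 = -8/3 ≈ -2.6667)
10*B = 10*(-8/3) = -80/3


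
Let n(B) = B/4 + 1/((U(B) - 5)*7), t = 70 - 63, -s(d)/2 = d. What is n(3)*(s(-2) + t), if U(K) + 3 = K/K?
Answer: 1573/196 ≈ 8.0255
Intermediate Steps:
s(d) = -2*d
U(K) = -2 (U(K) = -3 + K/K = -3 + 1 = -2)
t = 7
n(B) = -1/49 + B/4 (n(B) = B/4 + 1/(-2 - 5*7) = B*(1/4) + (1/7)/(-7) = B/4 - 1/7*1/7 = B/4 - 1/49 = -1/49 + B/4)
n(3)*(s(-2) + t) = (-1/49 + (1/4)*3)*(-2*(-2) + 7) = (-1/49 + 3/4)*(4 + 7) = (143/196)*11 = 1573/196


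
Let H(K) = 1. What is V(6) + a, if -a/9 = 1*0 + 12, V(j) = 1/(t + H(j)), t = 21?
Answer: -2375/22 ≈ -107.95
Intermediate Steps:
V(j) = 1/22 (V(j) = 1/(21 + 1) = 1/22)
a = -108 (a = -9*(1*0 + 12) = -9*(0 + 12) = -9*12 = -108)
V(6) + a = 1/22 - 108 = -2375/22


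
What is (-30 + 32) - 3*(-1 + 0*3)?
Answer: 5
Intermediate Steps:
(-30 + 32) - 3*(-1 + 0*3) = 2 - 3*(-1 + 0) = 2 - 3*(-1) = 2 + 3 = 5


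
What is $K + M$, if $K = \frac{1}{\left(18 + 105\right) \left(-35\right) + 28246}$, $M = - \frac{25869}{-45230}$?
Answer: $\frac{619374959}{1082851430} \approx 0.57199$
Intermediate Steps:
$M = \frac{25869}{45230}$ ($M = \left(-25869\right) \left(- \frac{1}{45230}\right) = \frac{25869}{45230} \approx 0.57194$)
$K = \frac{1}{23941}$ ($K = \frac{1}{123 \left(-35\right) + 28246} = \frac{1}{-4305 + 28246} = \frac{1}{23941} \approx 4.1769 \cdot 10^{-5}$)
$K + M = \frac{1}{23941} + \frac{25869}{45230} = \frac{619374959}{1082851430}$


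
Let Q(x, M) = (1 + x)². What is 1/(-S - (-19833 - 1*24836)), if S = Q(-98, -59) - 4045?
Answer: 1/39305 ≈ 2.5442e-5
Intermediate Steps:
S = 5364 (S = (1 - 98)² - 4045 = (-97)² - 4045 = 9409 - 4045 = 5364)
1/(-S - (-19833 - 1*24836)) = 1/(-1*5364 - (-19833 - 1*24836)) = 1/(-5364 - (-19833 - 24836)) = 1/(-5364 - 1*(-44669)) = 1/(-5364 + 44669) = 1/39305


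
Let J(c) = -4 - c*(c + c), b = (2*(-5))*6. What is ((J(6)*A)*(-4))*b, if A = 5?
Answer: -91200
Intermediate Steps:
b = -60 (b = -10*6 = -60)
J(c) = -4 - 2*c**2 (J(c) = -4 - c*2*c = -4 - 2*c**2)
((J(6)*A)*(-4))*b = (((-4 - 2*6**2)*5)*(-4))*(-60) = (((-4 - 2*36)*5)*(-4))*(-60) = (((-4 - 72)*5)*(-4))*(-60) = (-76*5*(-4))*(-60) = -380*(-4)*(-60) = 1520*(-60) = -91200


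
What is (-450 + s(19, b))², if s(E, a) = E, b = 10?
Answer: 185761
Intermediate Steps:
(-450 + s(19, b))² = (-450 + 19)² = (-431)² = 185761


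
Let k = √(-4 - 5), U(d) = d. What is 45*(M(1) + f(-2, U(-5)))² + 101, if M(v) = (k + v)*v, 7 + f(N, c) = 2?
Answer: 416 - 1080*I ≈ 416.0 - 1080.0*I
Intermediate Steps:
k = 3*I (k = √(-9) = 3*I ≈ 3.0*I)
f(N, c) = -5 (f(N, c) = -7 + 2 = -5)
M(v) = v*(v + 3*I) (M(v) = (3*I + v)*v = (v + 3*I)*v = v*(v + 3*I))
45*(M(1) + f(-2, U(-5)))² + 101 = 45*(1*(1 + 3*I) - 5)² + 101 = 45*((1 + 3*I) - 5)² + 101 = 45*(-4 + 3*I)² + 101 = 101 + 45*(-4 + 3*I)²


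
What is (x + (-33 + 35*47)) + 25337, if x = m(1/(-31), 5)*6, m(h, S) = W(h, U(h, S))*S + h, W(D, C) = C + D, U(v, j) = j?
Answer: 840033/31 ≈ 27098.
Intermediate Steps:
m(h, S) = h + S*(S + h) (m(h, S) = (S + h)*S + h = S*(S + h) + h = h + S*(S + h))
x = 4614/31 (x = (1/(-31) + 5*(5 + 1/(-31)))*6 = (-1/31 + 5*(5 - 1/31))*6 = (-1/31 + 5*(154/31))*6 = (-1/31 + 770/31)*6 = (769/31)*6 = 4614/31 ≈ 148.84)
(x + (-33 + 35*47)) + 25337 = (4614/31 + (-33 + 35*47)) + 25337 = (4614/31 + (-33 + 1645)) + 25337 = (4614/31 + 1612) + 25337 = 54586/31 + 25337 = 840033/31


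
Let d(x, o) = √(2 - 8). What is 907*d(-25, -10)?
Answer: 907*I*√6 ≈ 2221.7*I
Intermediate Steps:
d(x, o) = I*√6 (d(x, o) = √(-6) = I*√6)
907*d(-25, -10) = 907*(I*√6) = 907*I*√6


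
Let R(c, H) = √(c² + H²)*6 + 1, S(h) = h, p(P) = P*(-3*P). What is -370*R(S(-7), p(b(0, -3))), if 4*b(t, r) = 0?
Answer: -15910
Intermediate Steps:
b(t, r) = 0 (b(t, r) = (¼)*0 = 0)
p(P) = -3*P²
R(c, H) = 1 + 6*√(H² + c²) (R(c, H) = √(H² + c²)*6 + 1 = 6*√(H² + c²) + 1 = 1 + 6*√(H² + c²))
-370*R(S(-7), p(b(0, -3))) = -370*(1 + 6*√((-3*0²)² + (-7)²)) = -370*(1 + 6*√((-3*0)² + 49)) = -370*(1 + 6*√(0² + 49)) = -370*(1 + 6*√(0 + 49)) = -370*(1 + 6*√49) = -370*(1 + 6*7) = -370*(1 + 42) = -370*43 = -15910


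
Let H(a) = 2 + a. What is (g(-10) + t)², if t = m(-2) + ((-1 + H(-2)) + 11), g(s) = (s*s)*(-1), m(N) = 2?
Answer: 7744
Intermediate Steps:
g(s) = -s² (g(s) = s²*(-1) = -s²)
t = 12 (t = 2 + ((-1 + (2 - 2)) + 11) = 2 + ((-1 + 0) + 11) = 2 + (-1 + 11) = 2 + 10 = 12)
(g(-10) + t)² = (-1*(-10)² + 12)² = (-1*100 + 12)² = (-100 + 12)² = (-88)² = 7744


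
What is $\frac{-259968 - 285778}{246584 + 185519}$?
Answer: $- \frac{545746}{432103} \approx -1.263$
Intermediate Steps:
$\frac{-259968 - 285778}{246584 + 185519} = \frac{-259968 - 285778}{432103} = \left(-545746\right) \frac{1}{432103} = - \frac{545746}{432103}$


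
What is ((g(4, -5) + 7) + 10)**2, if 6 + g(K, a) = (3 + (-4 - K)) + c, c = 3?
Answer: 81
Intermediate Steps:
g(K, a) = -4 - K (g(K, a) = -6 + ((3 + (-4 - K)) + 3) = -6 + ((-1 - K) + 3) = -6 + (2 - K) = -4 - K)
((g(4, -5) + 7) + 10)**2 = (((-4 - 1*4) + 7) + 10)**2 = (((-4 - 4) + 7) + 10)**2 = ((-8 + 7) + 10)**2 = (-1 + 10)**2 = 9**2 = 81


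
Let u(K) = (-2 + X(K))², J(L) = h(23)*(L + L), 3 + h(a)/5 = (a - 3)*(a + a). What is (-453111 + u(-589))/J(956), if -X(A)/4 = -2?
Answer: -12945/250472 ≈ -0.051682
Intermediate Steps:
h(a) = -15 + 10*a*(-3 + a) (h(a) = -15 + 5*((a - 3)*(a + a)) = -15 + 5*((-3 + a)*(2*a)) = -15 + 5*(2*a*(-3 + a)) = -15 + 10*a*(-3 + a))
X(A) = 8 (X(A) = -4*(-2) = 8)
J(L) = 9170*L (J(L) = (-15 - 30*23 + 10*23²)*(L + L) = (-15 - 690 + 10*529)*(2*L) = (-15 - 690 + 5290)*(2*L) = 4585*(2*L) = 9170*L)
u(K) = 36 (u(K) = (-2 + 8)² = 6² = 36)
(-453111 + u(-589))/J(956) = (-453111 + 36)/((9170*956)) = -453075/8766520 = -453075*1/8766520 = -12945/250472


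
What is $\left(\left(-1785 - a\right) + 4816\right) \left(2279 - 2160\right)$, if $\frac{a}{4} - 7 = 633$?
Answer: $56049$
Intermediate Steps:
$a = 2560$ ($a = 28 + 4 \cdot 633 = 28 + 2532 = 2560$)
$\left(\left(-1785 - a\right) + 4816\right) \left(2279 - 2160\right) = \left(\left(-1785 - 2560\right) + 4816\right) \left(2279 - 2160\right) = \left(\left(-1785 - 2560\right) + 4816\right) 119 = \left(-4345 + 4816\right) 119 = 471 \cdot 119 = 56049$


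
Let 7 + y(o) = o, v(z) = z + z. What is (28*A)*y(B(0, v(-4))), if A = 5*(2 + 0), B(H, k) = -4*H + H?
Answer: -1960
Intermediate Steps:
v(z) = 2*z
B(H, k) = -3*H
y(o) = -7 + o
A = 10 (A = 5*2 = 10)
(28*A)*y(B(0, v(-4))) = (28*10)*(-7 - 3*0) = 280*(-7 + 0) = 280*(-7) = -1960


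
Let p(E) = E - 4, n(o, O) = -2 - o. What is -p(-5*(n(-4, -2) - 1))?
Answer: 9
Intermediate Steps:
p(E) = -4 + E
-p(-5*(n(-4, -2) - 1)) = -(-4 - 5*((-2 - 1*(-4)) - 1)) = -(-4 - 5*((-2 + 4) - 1)) = -(-4 - 5*(2 - 1)) = -(-4 - 5*1) = -(-4 - 5) = -1*(-9) = 9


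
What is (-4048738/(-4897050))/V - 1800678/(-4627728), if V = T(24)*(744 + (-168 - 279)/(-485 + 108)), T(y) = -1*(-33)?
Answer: 2271043266570501473/5836058693733807000 ≈ 0.38914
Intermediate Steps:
T(y) = 33
V = 9270855/377 (V = 33*(744 + (-168 - 279)/(-485 + 108)) = 33*(744 - 447/(-377)) = 33*(744 - 447*(-1/377)) = 33*(744 + 447/377) = 33*(280935/377) = 9270855/377 ≈ 24591.)
(-4048738/(-4897050))/V - 1800678/(-4627728) = (-4048738/(-4897050))/(9270855/377) - 1800678/(-4627728) = -4048738*(-1/4897050)*(377/9270855) - 1800678*(-1/4627728) = (2024369/2448525)*(377/9270855) + 300113/771288 = 763187113/22699920238875 + 300113/771288 = 2271043266570501473/5836058693733807000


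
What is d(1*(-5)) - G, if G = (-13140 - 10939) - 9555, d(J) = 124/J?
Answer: 168046/5 ≈ 33609.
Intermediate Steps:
G = -33634 (G = -24079 - 9555 = -33634)
d(1*(-5)) - G = 124/((1*(-5))) - 1*(-33634) = 124/(-5) + 33634 = 124*(-⅕) + 33634 = -124/5 + 33634 = 168046/5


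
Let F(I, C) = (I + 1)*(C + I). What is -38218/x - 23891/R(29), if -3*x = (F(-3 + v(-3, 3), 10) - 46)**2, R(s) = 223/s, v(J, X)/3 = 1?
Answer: -145391917/48168 ≈ -3018.4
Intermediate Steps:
v(J, X) = 3 (v(J, X) = 3*1 = 3)
F(I, C) = (1 + I)*(C + I)
x = -432 (x = -((10 + (-3 + 3) + (-3 + 3)**2 + 10*(-3 + 3)) - 46)**2/3 = -((10 + 0 + 0**2 + 10*0) - 46)**2/3 = -((10 + 0 + 0 + 0) - 46)**2/3 = -(10 - 46)**2/3 = -1/3*(-36)**2 = -1/3*1296 = -432)
-38218/x - 23891/R(29) = -38218/(-432) - 23891/(223/29) = -38218*(-1/432) - 23891/(223*(1/29)) = 19109/216 - 23891/223/29 = 19109/216 - 23891*29/223 = 19109/216 - 692839/223 = -145391917/48168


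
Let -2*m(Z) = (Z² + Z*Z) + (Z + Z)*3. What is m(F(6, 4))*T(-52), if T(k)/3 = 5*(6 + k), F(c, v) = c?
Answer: 37260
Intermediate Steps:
T(k) = 90 + 15*k (T(k) = 3*(5*(6 + k)) = 3*(30 + 5*k) = 90 + 15*k)
m(Z) = -Z² - 3*Z (m(Z) = -((Z² + Z*Z) + (Z + Z)*3)/2 = -((Z² + Z²) + (2*Z)*3)/2 = -(2*Z² + 6*Z)/2 = -Z² - 3*Z)
m(F(6, 4))*T(-52) = (-1*6*(3 + 6))*(90 + 15*(-52)) = (-1*6*9)*(90 - 780) = -54*(-690) = 37260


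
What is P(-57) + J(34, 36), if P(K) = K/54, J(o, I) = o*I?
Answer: 22013/18 ≈ 1222.9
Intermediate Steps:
J(o, I) = I*o
P(K) = K/54 (P(K) = K*(1/54) = K/54)
P(-57) + J(34, 36) = (1/54)*(-57) + 36*34 = -19/18 + 1224 = 22013/18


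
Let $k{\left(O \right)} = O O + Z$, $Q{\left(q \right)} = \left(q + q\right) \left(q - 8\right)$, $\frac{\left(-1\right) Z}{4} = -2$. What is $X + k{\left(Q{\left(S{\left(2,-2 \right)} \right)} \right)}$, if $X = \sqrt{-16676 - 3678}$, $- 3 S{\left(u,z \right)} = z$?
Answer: $\frac{8392}{81} + i \sqrt{20354} \approx 103.6 + 142.67 i$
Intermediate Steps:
$Z = 8$ ($Z = \left(-4\right) \left(-2\right) = 8$)
$S{\left(u,z \right)} = - \frac{z}{3}$
$Q{\left(q \right)} = 2 q \left(-8 + q\right)$
$X = i \sqrt{20354}$ ($X = \sqrt{-20354} = i \sqrt{20354} \approx 142.67 i$)
$k{\left(O \right)} = 8 + O^{2}$ ($k{\left(O \right)} = O O + 8 = O^{2} + 8 = 8 + O^{2}$)
$X + k{\left(Q{\left(S{\left(2,-2 \right)} \right)} \right)} = i \sqrt{20354} + \left(8 + \left(2 \left(\left(- \frac{1}{3}\right) \left(-2\right)\right) \left(-8 - - \frac{2}{3}\right)\right)^{2}\right) = i \sqrt{20354} + \left(8 + \left(2 \cdot \frac{2}{3} \left(-8 + \frac{2}{3}\right)\right)^{2}\right) = i \sqrt{20354} + \left(8 + \left(2 \cdot \frac{2}{3} \left(- \frac{22}{3}\right)\right)^{2}\right) = i \sqrt{20354} + \left(8 + \left(- \frac{88}{9}\right)^{2}\right) = i \sqrt{20354} + \left(8 + \frac{7744}{81}\right) = i \sqrt{20354} + \frac{8392}{81} = \frac{8392}{81} + i \sqrt{20354}$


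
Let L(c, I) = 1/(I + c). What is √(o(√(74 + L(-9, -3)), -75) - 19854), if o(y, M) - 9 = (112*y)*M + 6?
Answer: √(-19839 - 1400*√2661) ≈ 303.41*I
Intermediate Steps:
o(y, M) = 15 + 112*M*y (o(y, M) = 9 + ((112*y)*M + 6) = 9 + (112*M*y + 6) = 9 + (6 + 112*M*y) = 15 + 112*M*y)
√(o(√(74 + L(-9, -3)), -75) - 19854) = √((15 + 112*(-75)*√(74 + 1/(-3 - 9))) - 19854) = √((15 + 112*(-75)*√(74 + 1/(-12))) - 19854) = √((15 + 112*(-75)*√(74 - 1/12)) - 19854) = √((15 + 112*(-75)*√(887/12)) - 19854) = √((15 + 112*(-75)*(√2661/6)) - 19854) = √((15 - 1400*√2661) - 19854) = √(-19839 - 1400*√2661)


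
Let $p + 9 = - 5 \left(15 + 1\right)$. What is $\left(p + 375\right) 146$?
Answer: $41756$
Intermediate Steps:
$p = -89$ ($p = -9 - 5 \left(15 + 1\right) = -9 - 80 = -89$)
$\left(p + 375\right) 146 = \left(-89 + 375\right) 146 = 286 \cdot 146 = 41756$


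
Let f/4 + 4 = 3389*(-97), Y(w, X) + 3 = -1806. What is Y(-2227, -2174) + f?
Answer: -1316757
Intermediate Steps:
Y(w, X) = -1809 (Y(w, X) = -3 - 1806 = -1809)
f = -1314948 (f = -16 + 4*(3389*(-97)) = -16 + 4*(-328733) = -16 - 1314932 = -1314948)
Y(-2227, -2174) + f = -1809 - 1314948 = -1316757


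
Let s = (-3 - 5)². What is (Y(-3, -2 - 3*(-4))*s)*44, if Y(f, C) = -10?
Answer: -28160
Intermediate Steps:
s = 64 (s = (-8)² = 64)
(Y(-3, -2 - 3*(-4))*s)*44 = -10*64*44 = -640*44 = -28160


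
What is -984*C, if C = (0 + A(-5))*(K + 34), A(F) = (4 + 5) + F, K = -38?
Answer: 15744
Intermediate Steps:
A(F) = 9 + F
C = -16 (C = (0 + (9 - 5))*(-38 + 34) = (0 + 4)*(-4) = 4*(-4) = -16)
-984*C = -984*(-16) = 15744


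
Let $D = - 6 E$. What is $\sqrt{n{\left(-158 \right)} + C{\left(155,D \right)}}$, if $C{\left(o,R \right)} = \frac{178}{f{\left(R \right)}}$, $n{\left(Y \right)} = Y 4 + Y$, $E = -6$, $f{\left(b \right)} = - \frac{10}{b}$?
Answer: $\frac{7 i \sqrt{730}}{5} \approx 37.826 i$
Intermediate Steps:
$n{\left(Y \right)} = 5 Y$ ($n{\left(Y \right)} = 4 Y + Y = 5 Y$)
$D = 36$ ($D = \left(-6\right) \left(-6\right) = 36$)
$C{\left(o,R \right)} = - \frac{89 R}{5}$ ($C{\left(o,R \right)} = \frac{178}{\left(-10\right) \frac{1}{R}} = 178 \left(- \frac{R}{10}\right) = - \frac{89 R}{5}$)
$\sqrt{n{\left(-158 \right)} + C{\left(155,D \right)}} = \sqrt{5 \left(-158\right) - \frac{3204}{5}} = \sqrt{-790 - \frac{3204}{5}} = \sqrt{- \frac{7154}{5}} = \frac{7 i \sqrt{730}}{5}$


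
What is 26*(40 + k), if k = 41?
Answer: 2106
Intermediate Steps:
26*(40 + k) = 26*(40 + 41) = 26*81 = 2106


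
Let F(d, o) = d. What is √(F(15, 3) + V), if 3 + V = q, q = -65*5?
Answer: I*√313 ≈ 17.692*I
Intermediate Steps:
q = -325
V = -328 (V = -3 - 325 = -328)
√(F(15, 3) + V) = √(15 - 328) = √(-313) = I*√313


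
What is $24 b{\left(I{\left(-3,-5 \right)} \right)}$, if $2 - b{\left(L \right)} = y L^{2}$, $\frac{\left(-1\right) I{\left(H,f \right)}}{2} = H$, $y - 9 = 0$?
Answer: $-7728$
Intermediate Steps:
$y = 9$ ($y = 9 + 0 = 9$)
$I{\left(H,f \right)} = - 2 H$
$b{\left(L \right)} = 2 - 9 L^{2}$
$24 b{\left(I{\left(-3,-5 \right)} \right)} = 24 \left(2 - 9 \left(\left(-2\right) \left(-3\right)\right)^{2}\right) = 24 \left(2 - 9 \cdot 6^{2}\right) = 24 \left(2 - 324\right) = 24 \left(-322\right) = -7728$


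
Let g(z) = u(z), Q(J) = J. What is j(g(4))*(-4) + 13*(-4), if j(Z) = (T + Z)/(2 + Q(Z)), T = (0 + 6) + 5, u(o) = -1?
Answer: -92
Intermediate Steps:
g(z) = -1
T = 11 (T = 6 + 5 = 11)
j(Z) = (11 + Z)/(2 + Z)
j(g(4))*(-4) + 13*(-4) = ((11 - 1)/(2 - 1))*(-4) + 13*(-4) = (10/1)*(-4) - 52 = (1*10)*(-4) - 52 = 10*(-4) - 52 = -40 - 52 = -92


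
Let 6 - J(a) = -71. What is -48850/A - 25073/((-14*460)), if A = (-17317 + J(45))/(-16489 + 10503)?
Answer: -47068185637/2775640 ≈ -16958.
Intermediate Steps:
J(a) = 77 (J(a) = 6 - 1*(-71) = 6 + 71 = 77)
A = 8620/2993 (A = (-17317 + 77)/(-16489 + 10503) = -17240/(-5986) = -17240*(-1/5986) = 8620/2993 ≈ 2.8801)
-48850/A - 25073/((-14*460)) = -48850/8620/2993 - 25073/((-14*460)) = -48850*2993/8620 - 25073/(-6440) = -14620805/862 - 25073*(-1/6440) = -14620805/862 + 25073/6440 = -47068185637/2775640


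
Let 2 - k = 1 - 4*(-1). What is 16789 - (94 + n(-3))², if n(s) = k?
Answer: 8508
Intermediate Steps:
k = -3 (k = 2 - (1 - 4*(-1)) = 2 - (1 + 4) = 2 - 1*5 = 2 - 5 = -3)
n(s) = -3
16789 - (94 + n(-3))² = 16789 - (94 - 3)² = 16789 - 1*91² = 16789 - 1*8281 = 16789 - 8281 = 8508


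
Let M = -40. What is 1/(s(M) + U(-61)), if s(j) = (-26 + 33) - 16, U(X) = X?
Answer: -1/70 ≈ -0.014286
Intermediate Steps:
s(j) = -9 (s(j) = 7 - 16 = -9)
1/(s(M) + U(-61)) = 1/(-9 - 61) = 1/(-70) = -1/70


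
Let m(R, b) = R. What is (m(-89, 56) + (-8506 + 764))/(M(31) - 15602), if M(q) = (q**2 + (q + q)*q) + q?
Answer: 7831/12688 ≈ 0.61720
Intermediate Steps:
M(q) = q + 3*q**2 (M(q) = (q**2 + (2*q)*q) + q = (q**2 + 2*q**2) + q = 3*q**2 + q = q + 3*q**2)
(m(-89, 56) + (-8506 + 764))/(M(31) - 15602) = (-89 + (-8506 + 764))/(31*(1 + 3*31) - 15602) = (-89 - 7742)/(31*(1 + 93) - 15602) = -7831/(31*94 - 15602) = -7831/(2914 - 15602) = -7831/(-12688) = -7831*(-1/12688) = 7831/12688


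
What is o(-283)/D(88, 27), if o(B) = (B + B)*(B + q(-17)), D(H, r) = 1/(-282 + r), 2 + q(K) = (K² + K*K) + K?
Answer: 39835080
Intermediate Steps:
q(K) = -2 + K + 2*K² (q(K) = -2 + ((K² + K*K) + K) = -2 + ((K² + K²) + K) = -2 + (2*K² + K) = -2 + (K + 2*K²) = -2 + K + 2*K²)
o(B) = 2*B*(559 + B) (o(B) = (B + B)*(B + (-2 - 17 + 2*(-17)²)) = (2*B)*(B + (-2 - 17 + 2*289)) = (2*B)*(B + (-2 - 17 + 578)) = (2*B)*(B + 559) = (2*B)*(559 + B) = 2*B*(559 + B))
o(-283)/D(88, 27) = (2*(-283)*(559 - 283))/(1/(-282 + 27)) = (2*(-283)*276)/(1/(-255)) = -156216/(-1/255) = -156216*(-255) = 39835080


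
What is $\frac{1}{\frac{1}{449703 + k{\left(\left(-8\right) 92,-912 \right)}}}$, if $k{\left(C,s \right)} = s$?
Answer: $448791$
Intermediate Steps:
$\frac{1}{\frac{1}{449703 + k{\left(\left(-8\right) 92,-912 \right)}}} = \frac{1}{\frac{1}{449703 - 912}} = \frac{1}{\frac{1}{448791}} = 448791$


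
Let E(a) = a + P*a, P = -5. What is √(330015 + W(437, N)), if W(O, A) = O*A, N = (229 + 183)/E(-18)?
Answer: √11970562/6 ≈ 576.64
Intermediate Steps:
E(a) = -4*a (E(a) = a - 5*a = -4*a)
N = 103/18 (N = (229 + 183)/((-4*(-18))) = 412/72 = 412*(1/72) = 103/18 ≈ 5.7222)
W(O, A) = A*O
√(330015 + W(437, N)) = √(330015 + (103/18)*437) = √(330015 + 45011/18) = √(5985281/18) = √11970562/6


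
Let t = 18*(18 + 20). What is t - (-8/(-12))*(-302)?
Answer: 2656/3 ≈ 885.33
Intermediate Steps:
t = 684 (t = 18*38 = 684)
t - (-8/(-12))*(-302) = 684 - (-8/(-12))*(-302) = 684 - (-8*(-1/12))*(-302) = 684 - 2*(-302)/3 = 684 - 1*(-604/3) = 684 + 604/3 = 2656/3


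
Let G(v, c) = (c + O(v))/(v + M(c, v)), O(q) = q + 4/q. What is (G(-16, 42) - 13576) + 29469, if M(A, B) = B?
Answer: 2034201/128 ≈ 15892.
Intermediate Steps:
G(v, c) = (c + v + 4/v)/(2*v) (G(v, c) = (c + (v + 4/v))/(v + v) = (c + v + 4/v)/((2*v)) = (c + v + 4/v)*(1/(2*v)) = (c + v + 4/v)/(2*v))
(G(-16, 42) - 13576) + 29469 = ((1/2)*(4 + (-16)**2 + 42*(-16))/(-16)**2 - 13576) + 29469 = ((1/2)*(1/256)*(4 + 256 - 672) - 13576) + 29469 = ((1/2)*(1/256)*(-412) - 13576) + 29469 = (-103/128 - 13576) + 29469 = -1737831/128 + 29469 = 2034201/128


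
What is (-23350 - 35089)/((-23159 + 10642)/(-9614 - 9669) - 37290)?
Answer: 1126879237/719050553 ≈ 1.5672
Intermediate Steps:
(-23350 - 35089)/((-23159 + 10642)/(-9614 - 9669) - 37290) = -58439/(-12517/(-19283) - 37290) = -58439/(-12517*(-1/19283) - 37290) = -58439/(12517/19283 - 37290) = -58439/(-719050553/19283) = -58439*(-19283/719050553) = 1126879237/719050553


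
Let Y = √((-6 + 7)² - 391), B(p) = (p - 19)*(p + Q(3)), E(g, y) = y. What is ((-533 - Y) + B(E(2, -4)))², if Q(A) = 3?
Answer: (510 + I*√390)² ≈ 2.5971e+5 + 20143.0*I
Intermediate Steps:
B(p) = (-19 + p)*(3 + p) (B(p) = (p - 19)*(p + 3) = (-19 + p)*(3 + p))
Y = I*√390 (Y = √(1² - 391) = √(1 - 391) = √(-390) = I*√390 ≈ 19.748*I)
((-533 - Y) + B(E(2, -4)))² = ((-533 - I*√390) + (-57 + (-4)² - 16*(-4)))² = ((-533 - I*√390) + (-57 + 16 + 64))² = ((-533 - I*√390) + 23)² = (-510 - I*√390)²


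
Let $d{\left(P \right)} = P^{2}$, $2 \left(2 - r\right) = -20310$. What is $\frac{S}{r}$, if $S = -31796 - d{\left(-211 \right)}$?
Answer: $- \frac{76317}{10157} \approx -7.5137$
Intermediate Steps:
$r = 10157$ ($r = 2 - -10155 = 2 + 10155 = 10157$)
$S = -76317$ ($S = -31796 - \left(-211\right)^{2} = -31796 - 44521 = -76317$)
$\frac{S}{r} = - \frac{76317}{10157}$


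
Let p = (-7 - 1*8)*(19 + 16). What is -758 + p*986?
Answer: -518408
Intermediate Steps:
p = -525 (p = (-7 - 8)*35 = -15*35 = -525)
-758 + p*986 = -758 - 525*986 = -758 - 517650 = -518408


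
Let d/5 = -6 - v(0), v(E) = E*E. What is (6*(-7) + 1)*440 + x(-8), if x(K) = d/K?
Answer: -72145/4 ≈ -18036.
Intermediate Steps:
v(E) = E²
d = -30 (d = 5*(-6 - 1*0²) = 5*(-6 - 1*0) = 5*(-6 + 0) = 5*(-6) = -30)
x(K) = -30/K
(6*(-7) + 1)*440 + x(-8) = (6*(-7) + 1)*440 - 30/(-8) = (-42 + 1)*440 - 30*(-⅛) = -41*440 + 15/4 = -18040 + 15/4 = -72145/4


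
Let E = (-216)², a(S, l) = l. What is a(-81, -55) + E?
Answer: 46601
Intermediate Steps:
E = 46656
a(-81, -55) + E = -55 + 46656 = 46601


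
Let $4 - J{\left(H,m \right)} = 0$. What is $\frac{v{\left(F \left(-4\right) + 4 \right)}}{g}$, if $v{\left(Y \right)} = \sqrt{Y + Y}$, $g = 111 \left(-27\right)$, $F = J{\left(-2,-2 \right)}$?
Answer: $- \frac{2 i \sqrt{6}}{2997} \approx - 0.0016346 i$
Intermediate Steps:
$J{\left(H,m \right)} = 4$ ($J{\left(H,m \right)} = 4 - 0 = 4 + 0 = 4$)
$F = 4$
$g = -2997$
$v{\left(Y \right)} = \sqrt{2} \sqrt{Y}$ ($v{\left(Y \right)} = \sqrt{2 Y} = \sqrt{2} \sqrt{Y}$)
$\frac{v{\left(F \left(-4\right) + 4 \right)}}{g} = \frac{\sqrt{2} \sqrt{4 \left(-4\right) + 4}}{-2997} = \sqrt{2} \sqrt{-16 + 4} \left(- \frac{1}{2997}\right) = \sqrt{2} \sqrt{-12} \left(- \frac{1}{2997}\right) = \sqrt{2} \cdot 2 i \sqrt{3} \left(- \frac{1}{2997}\right) = 2 i \sqrt{6} \left(- \frac{1}{2997}\right) = - \frac{2 i \sqrt{6}}{2997}$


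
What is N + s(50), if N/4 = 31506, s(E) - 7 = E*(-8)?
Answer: 125631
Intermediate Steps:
s(E) = 7 - 8*E (s(E) = 7 + E*(-8) = 7 - 8*E)
N = 126024 (N = 4*31506 = 126024)
N + s(50) = 126024 + (7 - 8*50) = 126024 + (7 - 400) = 126024 - 393 = 125631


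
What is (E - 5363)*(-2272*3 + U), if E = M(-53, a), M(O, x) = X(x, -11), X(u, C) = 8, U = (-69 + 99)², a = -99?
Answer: 31680180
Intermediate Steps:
U = 900 (U = 30² = 900)
M(O, x) = 8
E = 8
(E - 5363)*(-2272*3 + U) = (8 - 5363)*(-2272*3 + 900) = -5355*(-6816 + 900) = -5355*(-5916) = 31680180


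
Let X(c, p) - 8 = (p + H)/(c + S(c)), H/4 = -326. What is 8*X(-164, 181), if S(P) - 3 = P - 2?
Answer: 29912/327 ≈ 91.474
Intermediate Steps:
S(P) = 1 + P (S(P) = 3 + (P - 2) = 3 + (-2 + P) = 1 + P)
H = -1304 (H = 4*(-326) = -1304)
X(c, p) = 8 + (-1304 + p)/(1 + 2*c) (X(c, p) = 8 + (p - 1304)/(c + (1 + c)) = 8 + (-1304 + p)/(1 + 2*c))
8*X(-164, 181) = 8*((-1296 + 181 + 16*(-164))/(1 + 2*(-164))) = 8*((-1296 + 181 - 2624)/(1 - 328)) = 8*(-3739/(-327)) = 8*(-1/327*(-3739)) = 8*(3739/327) = 29912/327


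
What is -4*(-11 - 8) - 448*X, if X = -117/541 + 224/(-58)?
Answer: 29857644/15689 ≈ 1903.1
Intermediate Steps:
X = -63985/15689 (X = -117*1/541 + 224*(-1/58) = -117/541 - 112/29 = -63985/15689 ≈ -4.0783)
-4*(-11 - 8) - 448*X = -4*(-11 - 8) - 448*(-63985/15689) = -4*(-19) + 28665280/15689 = 76 + 28665280/15689 = 29857644/15689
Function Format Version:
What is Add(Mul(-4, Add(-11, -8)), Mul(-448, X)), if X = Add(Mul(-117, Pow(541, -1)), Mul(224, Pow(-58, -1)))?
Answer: Rational(29857644, 15689) ≈ 1903.1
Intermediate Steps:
X = Rational(-63985, 15689) (X = Add(Mul(-117, Rational(1, 541)), Mul(224, Rational(-1, 58))) = Add(Rational(-117, 541), Rational(-112, 29)) = Rational(-63985, 15689) ≈ -4.0783)
Add(Mul(-4, Add(-11, -8)), Mul(-448, X)) = Add(Mul(-4, Add(-11, -8)), Mul(-448, Rational(-63985, 15689))) = Add(Mul(-4, -19), Rational(28665280, 15689)) = Add(76, Rational(28665280, 15689)) = Rational(29857644, 15689)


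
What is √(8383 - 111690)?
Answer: I*√103307 ≈ 321.41*I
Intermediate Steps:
√(8383 - 111690) = √(-103307) = I*√103307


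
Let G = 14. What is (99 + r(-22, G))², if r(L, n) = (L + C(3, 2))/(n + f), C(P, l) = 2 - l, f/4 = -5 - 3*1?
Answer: 813604/81 ≈ 10045.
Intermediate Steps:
f = -32 (f = 4*(-5 - 3*1) = 4*(-5 - 3) = 4*(-8) = -32)
r(L, n) = L/(-32 + n) (r(L, n) = (L + (2 - 1*2))/(n - 32) = (L + (2 - 2))/(-32 + n) = (L + 0)/(-32 + n) = L/(-32 + n))
(99 + r(-22, G))² = (99 - 22/(-32 + 14))² = (99 - 22/(-18))² = (99 - 22*(-1/18))² = (99 + 11/9)² = (902/9)² = 813604/81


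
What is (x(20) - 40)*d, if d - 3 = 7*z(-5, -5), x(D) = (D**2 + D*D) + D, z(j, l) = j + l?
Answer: -52260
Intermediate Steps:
x(D) = D + 2*D**2 (x(D) = (D**2 + D**2) + D = 2*D**2 + D = D + 2*D**2)
d = -67 (d = 3 + 7*(-5 - 5) = 3 + 7*(-10) = 3 - 70 = -67)
(x(20) - 40)*d = (20*(1 + 2*20) - 40)*(-67) = (20*(1 + 40) - 40)*(-67) = (20*41 - 40)*(-67) = (820 - 40)*(-67) = 780*(-67) = -52260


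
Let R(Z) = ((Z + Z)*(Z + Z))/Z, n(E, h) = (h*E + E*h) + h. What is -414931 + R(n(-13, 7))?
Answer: -415631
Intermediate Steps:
n(E, h) = h + 2*E*h (n(E, h) = (E*h + E*h) + h = 2*E*h + h = h + 2*E*h)
R(Z) = 4*Z (R(Z) = ((2*Z)*(2*Z))/Z = (4*Z²)/Z = 4*Z)
-414931 + R(n(-13, 7)) = -414931 + 4*(7*(1 + 2*(-13))) = -414931 + 4*(7*(1 - 26)) = -414931 + 4*(7*(-25)) = -414931 + 4*(-175) = -414931 - 700 = -415631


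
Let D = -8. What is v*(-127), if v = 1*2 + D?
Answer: 762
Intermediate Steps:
v = -6 (v = 1*2 - 8 = 2 - 8 = -6)
v*(-127) = -6*(-127) = 762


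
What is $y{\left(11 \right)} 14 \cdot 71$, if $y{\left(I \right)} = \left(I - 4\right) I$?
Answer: $76538$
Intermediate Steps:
$y{\left(I \right)} = I \left(-4 + I\right)$ ($y{\left(I \right)} = \left(-4 + I\right) I = I \left(-4 + I\right)$)
$y{\left(11 \right)} 14 \cdot 71 = 11 \left(-4 + 11\right) 14 \cdot 71 = 11 \cdot 7 \cdot 14 \cdot 71 = 77 \cdot 14 \cdot 71 = 1078 \cdot 71 = 76538$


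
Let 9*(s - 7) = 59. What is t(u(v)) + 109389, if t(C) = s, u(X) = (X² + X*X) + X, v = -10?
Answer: 984623/9 ≈ 1.0940e+5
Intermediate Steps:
s = 122/9 (s = 7 + (⅑)*59 = 7 + 59/9 = 122/9 ≈ 13.556)
u(X) = X + 2*X² (u(X) = (X² + X²) + X = 2*X² + X = X + 2*X²)
t(C) = 122/9
t(u(v)) + 109389 = 122/9 + 109389 = 984623/9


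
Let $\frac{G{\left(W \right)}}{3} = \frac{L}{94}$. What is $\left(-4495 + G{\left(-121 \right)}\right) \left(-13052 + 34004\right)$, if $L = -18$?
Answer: $- \frac{4426989984}{47} \approx -9.4191 \cdot 10^{7}$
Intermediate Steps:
$G{\left(W \right)} = - \frac{27}{47}$ ($G{\left(W \right)} = 3 \left(- \frac{18}{94}\right) = 3 \left(\left(-18\right) \frac{1}{94}\right) = 3 \left(- \frac{9}{47}\right) = - \frac{27}{47}$)
$\left(-4495 + G{\left(-121 \right)}\right) \left(-13052 + 34004\right) = \left(-4495 - \frac{27}{47}\right) \left(-13052 + 34004\right) = \left(- \frac{211292}{47}\right) 20952 = - \frac{4426989984}{47}$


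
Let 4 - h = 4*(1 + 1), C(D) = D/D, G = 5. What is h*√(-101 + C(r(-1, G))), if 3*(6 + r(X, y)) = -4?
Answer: -40*I ≈ -40.0*I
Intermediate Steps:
r(X, y) = -22/3 (r(X, y) = -6 + (⅓)*(-4) = -6 - 4/3 = -22/3)
C(D) = 1
h = -4 (h = 4 - 4*(1 + 1) = 4 - 4*2 = 4 - 1*8 = 4 - 8 = -4)
h*√(-101 + C(r(-1, G))) = -4*√(-101 + 1) = -40*I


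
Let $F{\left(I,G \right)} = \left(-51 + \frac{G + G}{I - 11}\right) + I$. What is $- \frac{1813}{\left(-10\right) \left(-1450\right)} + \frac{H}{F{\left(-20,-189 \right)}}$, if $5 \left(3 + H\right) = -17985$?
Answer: $\frac{1614894901}{26433500} \approx 61.093$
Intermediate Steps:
$H = -3600$ ($H = -3 + \frac{1}{5} \left(-17985\right) = -3 - 3597 = -3600$)
$F{\left(I,G \right)} = -51 + I + \frac{2 G}{-11 + I}$ ($F{\left(I,G \right)} = \left(-51 + \frac{2 G}{-11 + I}\right) + I = -51 + I + \frac{2 G}{-11 + I}$)
$- \frac{1813}{\left(-10\right) \left(-1450\right)} + \frac{H}{F{\left(-20,-189 \right)}} = - \frac{1813}{\left(-10\right) \left(-1450\right)} - \frac{3600}{\frac{1}{-11 - 20} \left(561 + \left(-20\right)^{2} - -1240 + 2 \left(-189\right)\right)} = - \frac{1813}{14500} - \frac{3600}{\frac{1}{-31} \left(561 + 400 + 1240 - 378\right)} = \left(-1813\right) \frac{1}{14500} - \frac{3600}{\left(- \frac{1}{31}\right) 1823} = - \frac{1813}{14500} - \frac{3600}{- \frac{1823}{31}} = - \frac{1813}{14500} - - \frac{111600}{1823} = - \frac{1813}{14500} + \frac{111600}{1823} = \frac{1614894901}{26433500}$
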